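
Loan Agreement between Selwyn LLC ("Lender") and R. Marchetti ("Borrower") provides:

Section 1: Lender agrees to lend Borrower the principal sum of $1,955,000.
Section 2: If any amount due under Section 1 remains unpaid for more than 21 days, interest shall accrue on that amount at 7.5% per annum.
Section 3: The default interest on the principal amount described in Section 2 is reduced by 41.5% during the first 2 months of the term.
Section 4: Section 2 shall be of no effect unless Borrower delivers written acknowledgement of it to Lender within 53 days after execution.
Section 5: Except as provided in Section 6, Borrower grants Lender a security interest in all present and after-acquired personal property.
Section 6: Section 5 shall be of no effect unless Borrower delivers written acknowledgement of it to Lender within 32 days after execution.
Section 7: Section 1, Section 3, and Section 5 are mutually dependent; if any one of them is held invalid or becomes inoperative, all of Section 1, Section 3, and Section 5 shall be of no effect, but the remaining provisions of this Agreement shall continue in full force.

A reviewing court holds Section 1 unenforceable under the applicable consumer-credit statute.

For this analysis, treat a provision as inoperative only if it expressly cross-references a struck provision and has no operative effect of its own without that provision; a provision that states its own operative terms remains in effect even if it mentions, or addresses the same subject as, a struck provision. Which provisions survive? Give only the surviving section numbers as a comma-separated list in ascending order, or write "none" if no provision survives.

7

Section 1 is struck. Section 2 does nothing except set the default interest on the principal amount by reference to Section 1; with Section 1 gone it has no independent effect and is inoperative. Section 3 operates only by reference to Section 2, so it falls with Section 2. The only function of Section 4 is the acknowledgement condition for Section 2, so it cannot stand once Section 2 is removed. Section 7 declares Section 1, Section 3, and Section 5 mutually dependent; since one of them has fallen, all of them are of no effect. That brings down Section 5 as well. Section 6 in turn depends solely on a provision now struck and likewise falls. The remainder continues in force under Section 7. Only Section 7 remains in effect.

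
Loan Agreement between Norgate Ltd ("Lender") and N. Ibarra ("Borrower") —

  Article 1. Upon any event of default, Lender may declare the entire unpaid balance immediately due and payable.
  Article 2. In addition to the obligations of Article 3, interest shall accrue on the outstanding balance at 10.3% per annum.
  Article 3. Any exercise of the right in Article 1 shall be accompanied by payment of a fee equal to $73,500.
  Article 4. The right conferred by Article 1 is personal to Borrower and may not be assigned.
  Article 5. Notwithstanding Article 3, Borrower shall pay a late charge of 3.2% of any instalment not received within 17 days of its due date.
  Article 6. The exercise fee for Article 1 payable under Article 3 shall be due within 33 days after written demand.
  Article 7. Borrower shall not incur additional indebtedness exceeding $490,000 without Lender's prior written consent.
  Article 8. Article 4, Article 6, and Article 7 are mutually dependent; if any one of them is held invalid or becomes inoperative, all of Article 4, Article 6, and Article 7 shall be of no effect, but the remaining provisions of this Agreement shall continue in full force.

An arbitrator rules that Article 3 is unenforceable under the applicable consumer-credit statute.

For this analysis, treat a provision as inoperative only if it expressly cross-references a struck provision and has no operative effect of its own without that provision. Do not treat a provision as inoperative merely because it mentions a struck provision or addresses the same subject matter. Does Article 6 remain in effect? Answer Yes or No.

Article 3 is struck. Article 6 operates only by reference to Article 3, so it falls with Article 3. Although Article 5 refers to Article 3, its operative terms do not depend on Article 3, so it remains in effect. Article 2 mentions Article 3 but its own obligation stands independently of Article 3, so Article 2 is not affected. Article 8 declares Article 4, Article 6, and Article 7 mutually dependent; since one of them has fallen, all of them are of no effect. That brings down Article 4 and Article 7 as well. The remainder continues in force under Article 8. That leaves Article 1, Article 2, Article 5, and Article 8 in effect. Article 6 is among the inoperative provisions, so the answer is no.

No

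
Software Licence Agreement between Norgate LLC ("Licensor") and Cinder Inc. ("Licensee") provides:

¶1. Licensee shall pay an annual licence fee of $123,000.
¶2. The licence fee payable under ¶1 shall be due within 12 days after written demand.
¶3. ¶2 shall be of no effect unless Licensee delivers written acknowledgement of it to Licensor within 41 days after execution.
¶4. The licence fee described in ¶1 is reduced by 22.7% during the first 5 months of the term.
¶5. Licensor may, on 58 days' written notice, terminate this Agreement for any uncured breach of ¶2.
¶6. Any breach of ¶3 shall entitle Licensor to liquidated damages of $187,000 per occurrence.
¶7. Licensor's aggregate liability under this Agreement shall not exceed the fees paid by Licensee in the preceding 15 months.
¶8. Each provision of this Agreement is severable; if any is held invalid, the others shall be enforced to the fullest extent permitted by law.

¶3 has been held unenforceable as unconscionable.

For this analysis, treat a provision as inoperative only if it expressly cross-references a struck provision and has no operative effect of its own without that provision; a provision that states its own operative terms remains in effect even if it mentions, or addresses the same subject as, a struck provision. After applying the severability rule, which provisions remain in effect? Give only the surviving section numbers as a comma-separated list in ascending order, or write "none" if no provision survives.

¶3 is struck. ¶6 does nothing except set the liquidated-damages amount by reference to ¶3; with ¶3 gone it has no independent effect and is inoperative. ¶8 is a severability clause and preserves every provision that can still be given independent effect. ¶1, ¶2, ¶4, ¶5, ¶7, and ¶8 remain in effect.

1, 2, 4, 5, 7, 8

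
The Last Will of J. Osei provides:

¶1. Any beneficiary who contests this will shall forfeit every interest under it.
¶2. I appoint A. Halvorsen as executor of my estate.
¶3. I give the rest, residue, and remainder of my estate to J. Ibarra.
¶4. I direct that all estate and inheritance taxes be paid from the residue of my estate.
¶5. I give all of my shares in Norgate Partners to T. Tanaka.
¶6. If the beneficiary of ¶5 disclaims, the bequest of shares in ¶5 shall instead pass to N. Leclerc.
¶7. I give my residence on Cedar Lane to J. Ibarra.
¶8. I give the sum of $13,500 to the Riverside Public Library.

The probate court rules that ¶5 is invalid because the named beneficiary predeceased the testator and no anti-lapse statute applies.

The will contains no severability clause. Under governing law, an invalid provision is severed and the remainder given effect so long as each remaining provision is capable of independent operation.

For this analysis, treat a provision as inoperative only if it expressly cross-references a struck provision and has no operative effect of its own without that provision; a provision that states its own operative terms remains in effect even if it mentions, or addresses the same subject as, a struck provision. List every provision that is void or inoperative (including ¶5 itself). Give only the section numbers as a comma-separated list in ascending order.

5, 6

¶5 is struck. The only function of ¶6 is the alternative disposition for ¶5, so it cannot stand once ¶5 is removed. With no severability clause, the stated default rule severs what cannot stand and enforces each remaining provision that can operate on its own. That leaves ¶1, ¶2, ¶3, ¶4, ¶7, and ¶8 in effect.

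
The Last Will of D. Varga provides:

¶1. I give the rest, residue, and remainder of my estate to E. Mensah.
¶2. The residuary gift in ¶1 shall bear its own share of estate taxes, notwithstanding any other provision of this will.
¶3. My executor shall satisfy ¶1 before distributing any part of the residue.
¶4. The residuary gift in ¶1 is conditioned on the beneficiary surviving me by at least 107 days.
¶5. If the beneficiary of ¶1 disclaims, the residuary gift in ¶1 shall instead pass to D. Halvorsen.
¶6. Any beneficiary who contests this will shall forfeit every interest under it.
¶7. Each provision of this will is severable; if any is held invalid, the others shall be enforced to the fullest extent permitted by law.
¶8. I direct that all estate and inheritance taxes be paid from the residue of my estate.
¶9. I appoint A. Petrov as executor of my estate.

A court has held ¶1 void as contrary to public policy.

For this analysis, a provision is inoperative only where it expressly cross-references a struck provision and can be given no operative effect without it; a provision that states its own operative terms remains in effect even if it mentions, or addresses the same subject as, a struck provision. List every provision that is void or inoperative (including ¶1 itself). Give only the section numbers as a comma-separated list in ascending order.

1, 2, 3, 4, 5

¶1 is struck. ¶2 merely fixes the tax charge on ¶1; with ¶1 gone it has nothing to operate on and falls away. The only function of ¶3 is the priority direction for ¶1, so it cannot stand once ¶1 is removed. ¶4 merely fixes the survivorship condition on ¶1; with ¶1 gone it has nothing to operate on and falls away. The only function of ¶5 is the alternative disposition for ¶1, so it cannot stand once ¶1 is removed. Under the severability clause in ¶7, the remaining provisions continue in force. ¶6, ¶7, ¶8, and ¶9 remain in effect.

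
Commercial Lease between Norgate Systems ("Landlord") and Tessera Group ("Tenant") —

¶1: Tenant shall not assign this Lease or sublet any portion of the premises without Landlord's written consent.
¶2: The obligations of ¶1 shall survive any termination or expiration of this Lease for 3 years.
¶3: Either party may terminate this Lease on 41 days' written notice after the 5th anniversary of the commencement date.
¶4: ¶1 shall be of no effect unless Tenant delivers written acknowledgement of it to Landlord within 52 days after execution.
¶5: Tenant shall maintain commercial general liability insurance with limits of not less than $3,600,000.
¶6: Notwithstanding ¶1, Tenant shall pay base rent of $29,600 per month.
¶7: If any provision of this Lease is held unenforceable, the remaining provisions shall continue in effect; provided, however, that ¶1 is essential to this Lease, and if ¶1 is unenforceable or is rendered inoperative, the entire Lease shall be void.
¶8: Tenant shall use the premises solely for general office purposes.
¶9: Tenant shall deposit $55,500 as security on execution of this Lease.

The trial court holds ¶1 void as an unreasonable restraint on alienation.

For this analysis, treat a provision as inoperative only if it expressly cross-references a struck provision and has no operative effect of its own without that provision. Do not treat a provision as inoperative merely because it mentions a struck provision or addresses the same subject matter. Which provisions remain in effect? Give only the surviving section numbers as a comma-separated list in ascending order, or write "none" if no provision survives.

¶1 is struck. ¶2 merely fixes the survival period for ¶1; with ¶1 gone it has nothing to operate on and falls away. ¶4 operates only by reference to ¶1, so it falls with ¶1. ¶7 makes ¶1 an essential term, and ¶1 is the provision held invalid; under ¶7, the entire Lease is therefore void. No provision of the Lease survives.

none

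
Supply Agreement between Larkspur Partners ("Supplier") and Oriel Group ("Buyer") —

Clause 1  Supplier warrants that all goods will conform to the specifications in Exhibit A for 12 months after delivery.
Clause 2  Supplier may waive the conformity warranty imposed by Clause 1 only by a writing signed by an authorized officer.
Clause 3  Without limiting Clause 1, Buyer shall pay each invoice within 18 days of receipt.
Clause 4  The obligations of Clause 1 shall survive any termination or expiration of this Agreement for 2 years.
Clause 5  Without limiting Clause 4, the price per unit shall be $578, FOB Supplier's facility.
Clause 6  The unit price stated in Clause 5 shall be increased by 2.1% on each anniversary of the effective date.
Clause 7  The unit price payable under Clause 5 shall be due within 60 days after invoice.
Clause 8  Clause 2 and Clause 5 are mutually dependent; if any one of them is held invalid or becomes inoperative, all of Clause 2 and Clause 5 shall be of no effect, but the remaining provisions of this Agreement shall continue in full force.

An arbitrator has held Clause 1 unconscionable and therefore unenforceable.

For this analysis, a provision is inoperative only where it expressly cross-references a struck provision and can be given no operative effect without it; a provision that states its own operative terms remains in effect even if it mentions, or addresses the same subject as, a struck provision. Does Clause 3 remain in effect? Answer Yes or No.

Yes

Clause 1 is struck. Clause 2 merely fixes the waiver condition for Clause 1; with Clause 1 gone it has nothing to operate on and falls away. The only function of Clause 4 is the survival period for Clause 1, so it cannot stand once Clause 1 is removed. Clause 3 mentions Clause 1 but its own obligation stands independently of Clause 1, so Clause 3 is not affected. Clause 8 declares Clause 2 and Clause 5 mutually dependent; since one of them has fallen, all of them are of no effect. That brings down Clause 5 as well. Clause 6 and Clause 7 in turn depend solely on a provision now struck and likewise fall. The remainder continues in force under Clause 8. Clause 3 and Clause 8 remain in effect. Clause 3 is among the surviving provisions, so the answer is yes.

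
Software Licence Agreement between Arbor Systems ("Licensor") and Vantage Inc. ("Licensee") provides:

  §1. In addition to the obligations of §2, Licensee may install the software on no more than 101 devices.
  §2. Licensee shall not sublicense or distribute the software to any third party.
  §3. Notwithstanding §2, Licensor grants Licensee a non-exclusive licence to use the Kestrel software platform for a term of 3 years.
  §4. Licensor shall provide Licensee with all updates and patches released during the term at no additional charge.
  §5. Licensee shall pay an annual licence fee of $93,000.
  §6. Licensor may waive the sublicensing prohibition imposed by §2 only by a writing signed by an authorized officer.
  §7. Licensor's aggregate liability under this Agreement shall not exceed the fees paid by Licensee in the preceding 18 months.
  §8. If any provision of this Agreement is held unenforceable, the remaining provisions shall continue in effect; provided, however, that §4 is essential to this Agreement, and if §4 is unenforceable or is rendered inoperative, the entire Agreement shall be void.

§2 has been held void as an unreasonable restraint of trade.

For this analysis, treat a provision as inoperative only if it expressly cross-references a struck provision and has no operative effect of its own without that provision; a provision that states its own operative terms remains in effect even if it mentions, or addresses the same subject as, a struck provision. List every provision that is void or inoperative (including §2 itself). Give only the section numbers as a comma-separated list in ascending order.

§2 is struck. §6 has no operative effect of its own apart from §2 and is therefore inoperative. §1 mentions §2 but its own obligation stands independently of §2, so §1 is not affected. Although §3 refers to §2, its operative terms do not depend on §2, so it remains in effect. §8 makes §4 an essential term, but §4 is unaffected, so the severability proviso in §8 preserves the remaining provisions. The provisions still in force are §1, §3, §4, §5, §7, and §8.

2, 6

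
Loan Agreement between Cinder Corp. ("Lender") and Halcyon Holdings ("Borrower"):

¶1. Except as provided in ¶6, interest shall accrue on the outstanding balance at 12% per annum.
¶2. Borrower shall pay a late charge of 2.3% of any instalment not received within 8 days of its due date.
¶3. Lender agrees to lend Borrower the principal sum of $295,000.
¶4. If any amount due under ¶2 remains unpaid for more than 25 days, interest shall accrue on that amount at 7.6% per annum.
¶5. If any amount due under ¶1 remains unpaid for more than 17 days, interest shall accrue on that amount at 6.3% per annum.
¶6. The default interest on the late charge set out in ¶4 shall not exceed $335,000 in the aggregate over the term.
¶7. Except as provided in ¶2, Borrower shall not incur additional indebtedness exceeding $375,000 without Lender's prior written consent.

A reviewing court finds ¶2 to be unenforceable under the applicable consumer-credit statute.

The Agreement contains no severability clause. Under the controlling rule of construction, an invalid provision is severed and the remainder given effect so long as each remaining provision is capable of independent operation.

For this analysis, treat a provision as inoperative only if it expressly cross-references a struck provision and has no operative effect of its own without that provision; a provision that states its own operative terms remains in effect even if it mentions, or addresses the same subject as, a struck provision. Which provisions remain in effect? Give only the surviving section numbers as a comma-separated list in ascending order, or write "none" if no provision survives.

1, 3, 5, 7

¶2 is struck. ¶4 has no operative effect of its own apart from ¶2 and is therefore inoperative. The whole of ¶6 is the aggregate cap on the default interest on the late charge, defined by reference to ¶4, so ¶6 cannot stand once ¶4 is removed. Although ¶1 refers to ¶6, its operative terms do not depend on ¶6, so it remains in effect. Although ¶7 refers to ¶2, its operative terms do not depend on ¶2, so it remains in effect. Under the stated default rule, only provisions that cannot operate independently fall away; the rest are enforced. ¶1, ¶3, ¶5, and ¶7 remain in effect.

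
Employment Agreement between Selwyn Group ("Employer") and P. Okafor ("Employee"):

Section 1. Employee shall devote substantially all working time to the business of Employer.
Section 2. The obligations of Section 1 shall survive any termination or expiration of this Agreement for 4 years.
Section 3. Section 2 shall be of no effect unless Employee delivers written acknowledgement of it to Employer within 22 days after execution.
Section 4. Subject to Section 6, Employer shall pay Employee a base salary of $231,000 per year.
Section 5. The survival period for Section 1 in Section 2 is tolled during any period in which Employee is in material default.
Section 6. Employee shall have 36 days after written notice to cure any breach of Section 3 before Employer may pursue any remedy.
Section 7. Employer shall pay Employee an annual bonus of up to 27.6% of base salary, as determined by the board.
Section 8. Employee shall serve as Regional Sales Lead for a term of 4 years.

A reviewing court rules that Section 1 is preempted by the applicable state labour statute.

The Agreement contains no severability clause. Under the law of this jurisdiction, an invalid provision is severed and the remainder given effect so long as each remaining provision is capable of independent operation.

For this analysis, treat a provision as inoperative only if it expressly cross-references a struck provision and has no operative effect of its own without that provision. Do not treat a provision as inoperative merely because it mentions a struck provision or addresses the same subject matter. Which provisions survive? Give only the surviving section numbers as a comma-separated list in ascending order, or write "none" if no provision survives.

4, 7, 8

Section 1 is struck. Section 2 operates only by reference to Section 1, so it falls with Section 1. The only function of Section 3 is the acknowledgement condition for Section 2, so it cannot stand once Section 2 is removed. The whole of Section 5 is the tolling of the survival period for Section 1, defined by reference to Section 2, so Section 5 cannot stand once Section 2 is removed. Section 6 merely fixes the cure period for breach of Section 3; with Section 3 gone it has nothing to operate on and falls away. Although Section 4 refers to Section 6, its operative terms do not depend on Section 6, so it remains in effect. Under the stated default rule, only provisions that cannot operate independently fall away; the rest are enforced. The provisions still in force are Section 4, Section 7, and Section 8.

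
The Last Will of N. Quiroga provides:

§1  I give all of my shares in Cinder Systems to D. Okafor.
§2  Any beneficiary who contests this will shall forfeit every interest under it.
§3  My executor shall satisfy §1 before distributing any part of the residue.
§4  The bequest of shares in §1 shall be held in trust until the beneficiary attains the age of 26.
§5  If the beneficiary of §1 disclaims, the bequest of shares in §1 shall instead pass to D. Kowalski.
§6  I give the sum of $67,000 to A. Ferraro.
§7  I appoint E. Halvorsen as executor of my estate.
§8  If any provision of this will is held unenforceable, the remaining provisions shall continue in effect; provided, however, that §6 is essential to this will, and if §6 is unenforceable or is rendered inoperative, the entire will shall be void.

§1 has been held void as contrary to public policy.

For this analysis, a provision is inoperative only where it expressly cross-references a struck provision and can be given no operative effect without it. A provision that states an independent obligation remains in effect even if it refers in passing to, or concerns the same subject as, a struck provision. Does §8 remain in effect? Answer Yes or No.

§1 is struck. §3 operates only by reference to §1, so it falls with §1. §4 merely fixes the trust for §1; with §1 gone it has nothing to operate on and falls away. §5 merely fixes the alternative disposition for §1; with §1 gone it has nothing to operate on and falls away. §8 makes §6 an essential term, but §6 is unaffected, so the severability proviso in §8 preserves the remaining provisions. The provisions still in force are §2, §6, §7, and §8. §8 is among the surviving provisions, so the answer is yes.

Yes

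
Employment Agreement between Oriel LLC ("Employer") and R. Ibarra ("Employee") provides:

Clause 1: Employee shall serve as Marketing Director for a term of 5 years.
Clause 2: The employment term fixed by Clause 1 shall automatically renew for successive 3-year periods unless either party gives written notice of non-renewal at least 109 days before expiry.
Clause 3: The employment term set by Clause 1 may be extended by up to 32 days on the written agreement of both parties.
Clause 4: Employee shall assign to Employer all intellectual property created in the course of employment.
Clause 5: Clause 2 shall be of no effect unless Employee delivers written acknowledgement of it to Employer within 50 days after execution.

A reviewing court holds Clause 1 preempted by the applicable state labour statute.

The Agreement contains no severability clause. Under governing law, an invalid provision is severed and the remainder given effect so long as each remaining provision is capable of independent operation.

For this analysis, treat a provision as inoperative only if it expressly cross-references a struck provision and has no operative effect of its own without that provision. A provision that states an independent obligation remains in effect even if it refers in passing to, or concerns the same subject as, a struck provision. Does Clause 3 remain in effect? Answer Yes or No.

Clause 1 is struck. Clause 2 does nothing except set the renewal of the employment term by reference to Clause 1; with Clause 1 gone it has no independent effect and is inoperative. The whole of Clause 3 is the extension of the employment term, defined by reference to Clause 1, so Clause 3 cannot stand once Clause 1 is removed. Clause 5 merely fixes the acknowledgement condition for Clause 2; with Clause 2 gone it has nothing to operate on and falls away. Under the stated default rule, only provisions that cannot operate independently fall away; the rest are enforced. Only Clause 4 remains in effect. Clause 3 is among the inoperative provisions, so the answer is no.

No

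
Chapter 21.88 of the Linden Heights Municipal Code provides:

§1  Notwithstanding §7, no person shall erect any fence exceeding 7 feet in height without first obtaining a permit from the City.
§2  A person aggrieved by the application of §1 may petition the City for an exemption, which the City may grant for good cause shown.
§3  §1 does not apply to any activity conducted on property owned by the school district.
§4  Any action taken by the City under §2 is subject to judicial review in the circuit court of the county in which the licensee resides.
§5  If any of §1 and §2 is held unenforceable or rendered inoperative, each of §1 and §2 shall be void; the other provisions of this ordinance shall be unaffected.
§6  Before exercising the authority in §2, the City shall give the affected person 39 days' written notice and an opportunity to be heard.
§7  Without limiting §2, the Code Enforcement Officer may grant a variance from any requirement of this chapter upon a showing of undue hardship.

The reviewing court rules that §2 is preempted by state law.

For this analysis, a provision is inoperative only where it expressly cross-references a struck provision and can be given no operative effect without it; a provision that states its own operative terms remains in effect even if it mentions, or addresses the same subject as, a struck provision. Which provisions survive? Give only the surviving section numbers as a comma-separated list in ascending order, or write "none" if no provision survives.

5, 7

§2 is struck. §4 operates only by reference to §2, so it falls with §2. §6 merely fixes the notice-and-hearing requirement for §2; with §2 gone it has nothing to operate on and falls away. §7 mentions §2 but its own obligation stands independently of §2, so §7 is not affected. §5 declares §1 and §2 mutually dependent; since one of them has fallen, all of them are of no effect. That brings down §1 as well. §3 in turn depends solely on a provision now struck and likewise falls. The remainder continues in force under §5. That leaves §5 and §7 in effect.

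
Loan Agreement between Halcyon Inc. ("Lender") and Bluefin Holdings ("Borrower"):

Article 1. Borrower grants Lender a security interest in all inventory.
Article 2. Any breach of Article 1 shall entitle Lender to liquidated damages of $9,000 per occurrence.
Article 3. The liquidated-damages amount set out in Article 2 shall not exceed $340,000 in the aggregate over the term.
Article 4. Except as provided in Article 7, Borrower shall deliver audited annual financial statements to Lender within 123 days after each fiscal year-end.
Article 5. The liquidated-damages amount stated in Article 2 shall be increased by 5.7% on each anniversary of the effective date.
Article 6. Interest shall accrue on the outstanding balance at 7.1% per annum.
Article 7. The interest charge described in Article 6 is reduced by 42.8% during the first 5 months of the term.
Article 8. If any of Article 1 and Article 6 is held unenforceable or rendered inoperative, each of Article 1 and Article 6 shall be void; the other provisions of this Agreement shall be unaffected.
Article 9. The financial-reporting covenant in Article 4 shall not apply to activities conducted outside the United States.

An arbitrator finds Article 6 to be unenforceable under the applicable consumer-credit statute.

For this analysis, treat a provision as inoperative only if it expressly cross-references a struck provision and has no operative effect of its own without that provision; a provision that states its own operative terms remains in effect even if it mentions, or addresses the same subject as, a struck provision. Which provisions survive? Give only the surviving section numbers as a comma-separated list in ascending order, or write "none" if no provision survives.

4, 8, 9

Article 6 is struck. Article 7 has no operative effect of its own apart from Article 6 and is therefore inoperative. Although Article 4 refers to Article 7, its operative terms do not depend on Article 7, so it remains in effect. Article 8 declares Article 1 and Article 6 mutually dependent; since one of them has fallen, all of them are of no effect. That brings down Article 1 as well. Article 2, Article 3, and Article 5 in turn depend solely on a provision now struck and likewise fall. The remainder continues in force under Article 8. That leaves Article 4, Article 8, and Article 9 in effect.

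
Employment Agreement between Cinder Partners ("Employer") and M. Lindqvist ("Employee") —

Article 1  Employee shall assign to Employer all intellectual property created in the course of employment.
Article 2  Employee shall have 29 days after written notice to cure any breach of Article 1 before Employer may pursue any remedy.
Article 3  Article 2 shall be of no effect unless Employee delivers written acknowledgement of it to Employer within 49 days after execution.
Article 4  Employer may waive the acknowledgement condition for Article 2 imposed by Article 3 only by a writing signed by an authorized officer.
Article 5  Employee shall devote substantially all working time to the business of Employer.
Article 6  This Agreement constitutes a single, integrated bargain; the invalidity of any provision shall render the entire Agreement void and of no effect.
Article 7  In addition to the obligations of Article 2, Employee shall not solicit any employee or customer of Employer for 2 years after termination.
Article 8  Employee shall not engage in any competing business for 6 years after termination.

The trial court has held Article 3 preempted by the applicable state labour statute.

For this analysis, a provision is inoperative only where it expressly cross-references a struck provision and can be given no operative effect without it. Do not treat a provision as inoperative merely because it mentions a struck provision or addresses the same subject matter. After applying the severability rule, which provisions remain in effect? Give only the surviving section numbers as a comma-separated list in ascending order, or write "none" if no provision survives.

Article 3 is struck. Article 4 merely fixes the waiver condition for Article 3; with Article 3 gone it has nothing to operate on and falls away. Article 6 provides that the Agreement is not severable, so the invalidity of any one provision voids the entire Agreement. No provision of the Agreement survives.

none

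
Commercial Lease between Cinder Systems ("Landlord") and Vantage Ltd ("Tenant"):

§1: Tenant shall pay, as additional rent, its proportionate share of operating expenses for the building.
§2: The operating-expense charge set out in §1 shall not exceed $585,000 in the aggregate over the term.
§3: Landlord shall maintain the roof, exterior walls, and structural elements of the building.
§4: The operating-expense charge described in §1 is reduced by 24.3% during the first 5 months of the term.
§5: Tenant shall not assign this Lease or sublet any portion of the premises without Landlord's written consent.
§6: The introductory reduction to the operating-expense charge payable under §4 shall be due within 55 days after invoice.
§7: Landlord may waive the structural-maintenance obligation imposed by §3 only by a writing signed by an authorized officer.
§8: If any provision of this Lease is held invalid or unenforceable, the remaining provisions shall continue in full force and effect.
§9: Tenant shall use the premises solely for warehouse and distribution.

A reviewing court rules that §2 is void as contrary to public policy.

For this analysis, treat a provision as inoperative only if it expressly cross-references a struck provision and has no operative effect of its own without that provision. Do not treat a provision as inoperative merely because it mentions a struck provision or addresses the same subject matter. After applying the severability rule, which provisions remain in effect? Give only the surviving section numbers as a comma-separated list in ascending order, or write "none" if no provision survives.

§2 is struck. Nothing else in the Lease is defined by reference to §2. §8 is a severability clause and preserves every provision that can still be given independent effect. The provisions still in force are §1, §3, §4, §5, §6, §7, §8, and §9.

1, 3, 4, 5, 6, 7, 8, 9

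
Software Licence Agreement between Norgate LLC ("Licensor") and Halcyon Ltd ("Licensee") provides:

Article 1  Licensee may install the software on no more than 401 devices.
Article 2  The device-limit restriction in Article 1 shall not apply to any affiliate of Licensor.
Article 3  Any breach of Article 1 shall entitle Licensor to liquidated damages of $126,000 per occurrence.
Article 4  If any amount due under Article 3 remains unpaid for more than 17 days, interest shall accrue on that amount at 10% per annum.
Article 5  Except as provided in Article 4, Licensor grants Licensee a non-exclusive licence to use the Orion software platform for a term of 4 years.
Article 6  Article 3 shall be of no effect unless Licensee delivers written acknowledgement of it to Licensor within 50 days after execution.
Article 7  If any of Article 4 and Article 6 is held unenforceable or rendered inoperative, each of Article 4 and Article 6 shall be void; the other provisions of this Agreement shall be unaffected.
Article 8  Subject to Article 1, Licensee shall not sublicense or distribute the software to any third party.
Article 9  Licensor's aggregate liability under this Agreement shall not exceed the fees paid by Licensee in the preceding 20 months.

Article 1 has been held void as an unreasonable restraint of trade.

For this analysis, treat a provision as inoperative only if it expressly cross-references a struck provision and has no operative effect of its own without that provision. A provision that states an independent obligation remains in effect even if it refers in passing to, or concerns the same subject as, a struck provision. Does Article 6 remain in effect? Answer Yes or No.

Article 1 is struck. Article 2 operates only by reference to Article 1, so it falls with Article 1. Article 3 does nothing except set the liquidated-damages amount by reference to Article 1; with Article 1 gone it has no independent effect and is inoperative. Article 4 does nothing except set the default interest on the liquidated-damages amount by reference to Article 3; with Article 3 gone it has no independent effect and is inoperative. Article 6 operates only by reference to Article 3, so it falls with Article 3. Article 5 mentions Article 4 but its own obligation stands independently of Article 4, so Article 5 is not affected. Article 8 mentions Article 1 but its own obligation stands independently of Article 1, so Article 8 is not affected. Article 7 declares Article 4 and Article 6 mutually dependent; since one of them has fallen, all of them are of no effect. The remainder continues in force under Article 7. That leaves Article 5, Article 7, Article 8, and Article 9 in effect. Article 6 is among the inoperative provisions, so the answer is no.

No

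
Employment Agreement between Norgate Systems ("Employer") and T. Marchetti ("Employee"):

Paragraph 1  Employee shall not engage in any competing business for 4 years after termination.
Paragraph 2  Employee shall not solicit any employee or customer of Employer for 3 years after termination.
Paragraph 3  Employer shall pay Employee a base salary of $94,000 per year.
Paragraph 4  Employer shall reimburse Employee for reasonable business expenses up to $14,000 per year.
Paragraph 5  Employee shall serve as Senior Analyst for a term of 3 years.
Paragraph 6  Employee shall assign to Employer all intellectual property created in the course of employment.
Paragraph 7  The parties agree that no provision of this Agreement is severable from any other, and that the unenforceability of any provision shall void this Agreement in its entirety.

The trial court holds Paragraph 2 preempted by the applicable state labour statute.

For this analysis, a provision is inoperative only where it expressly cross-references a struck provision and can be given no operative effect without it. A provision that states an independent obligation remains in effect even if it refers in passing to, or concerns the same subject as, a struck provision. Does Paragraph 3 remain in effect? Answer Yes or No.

Paragraph 2 is struck. No other provision's operative terms depend on Paragraph 2. Paragraph 7 provides that the Agreement is not severable, so the invalidity of any one provision voids the entire Agreement. No provision of the Agreement survives. Paragraph 3 is among the inoperative provisions, so the answer is no.

No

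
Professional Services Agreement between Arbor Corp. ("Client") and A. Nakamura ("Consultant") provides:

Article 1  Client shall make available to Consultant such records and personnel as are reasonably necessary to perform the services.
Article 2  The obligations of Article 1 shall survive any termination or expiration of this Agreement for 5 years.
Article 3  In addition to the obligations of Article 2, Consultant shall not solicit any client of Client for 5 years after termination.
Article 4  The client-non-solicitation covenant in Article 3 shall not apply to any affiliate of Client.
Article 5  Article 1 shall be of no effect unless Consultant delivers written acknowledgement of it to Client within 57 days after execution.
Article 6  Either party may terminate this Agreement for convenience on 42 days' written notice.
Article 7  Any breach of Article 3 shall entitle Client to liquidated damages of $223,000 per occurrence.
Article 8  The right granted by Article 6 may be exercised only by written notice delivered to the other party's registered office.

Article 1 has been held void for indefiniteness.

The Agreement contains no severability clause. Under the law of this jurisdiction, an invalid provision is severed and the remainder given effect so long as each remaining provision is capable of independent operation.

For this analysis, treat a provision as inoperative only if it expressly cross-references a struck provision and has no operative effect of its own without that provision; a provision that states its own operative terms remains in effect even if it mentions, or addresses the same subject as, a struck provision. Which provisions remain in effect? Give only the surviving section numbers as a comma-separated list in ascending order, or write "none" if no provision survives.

3, 4, 6, 7, 8

Article 1 is struck. Article 2 has no operative effect of its own apart from Article 1 and is therefore inoperative. The only function of Article 5 is the acknowledgement condition for Article 1, so it cannot stand once Article 1 is removed. Although Article 3 refers to Article 2, its operative terms do not depend on Article 2, so it remains in effect. With no severability clause, the stated default rule severs what cannot stand and enforces each remaining provision that can operate on its own. That leaves Article 3, Article 4, Article 6, Article 7, and Article 8 in effect.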